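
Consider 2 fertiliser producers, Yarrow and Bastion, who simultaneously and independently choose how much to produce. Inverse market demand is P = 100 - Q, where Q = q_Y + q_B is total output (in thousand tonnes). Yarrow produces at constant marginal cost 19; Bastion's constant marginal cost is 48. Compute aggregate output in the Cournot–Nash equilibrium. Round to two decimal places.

Yarrow's profit: π_Y = (100 - Q)q_Y - (19q_Y). Setting ∂π_Y/∂q_Y = 0: 81 - 2q_Y - (q_B) = 0.
Bastion's first-order condition: 52 - 2q_B - (q_Y) = 0.
Best responses: q_Y = (81 - q_B)/2, q_B = (52 - q_Y)/2.
Solving the pair: q_Y = 110/3, q_B = 23/3.
Total output Q = 110/3 + 23/3 = 133/3.

44.33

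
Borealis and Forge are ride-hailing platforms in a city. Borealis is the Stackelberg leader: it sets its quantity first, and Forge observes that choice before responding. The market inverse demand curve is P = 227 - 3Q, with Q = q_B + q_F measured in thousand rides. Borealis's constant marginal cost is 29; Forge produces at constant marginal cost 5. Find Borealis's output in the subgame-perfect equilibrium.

29

The follower Forge best-responds to any q_B: π_F = (227 - 3Q)q_F - 5q_F.
Setting the follower's marginal profit to zero, 222 - 3q_B - 6q_F = 0, i.e. q_F = (222 - 3q_B)/6.
Borealis substitutes q_F(q_B) into its own profit: π_B = q_B(227 - 3q_B - (222 - 3q_B)/2) - 29q_B = (116 - (3/2)q_B)q_B - 29q_B.
Leader FOC: 87 - 3q_B = 0, so q_B = 29.
Then q_F = (222 - 3·29)/6 = 45/2.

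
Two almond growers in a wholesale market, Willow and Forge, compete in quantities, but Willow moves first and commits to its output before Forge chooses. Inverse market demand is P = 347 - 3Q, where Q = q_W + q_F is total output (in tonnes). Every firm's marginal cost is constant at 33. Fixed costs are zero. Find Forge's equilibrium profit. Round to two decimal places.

2054.08

Solve by backward induction. Given q_W, the follower Forge maximises π_F = (347 - 3q_W - 3q_F)q_F - 33q_F.
∂π_F/∂q_F = 314 - 3q_W - 6q_F = 0 gives the reaction function q_F = (314 - 3q_W)/6.
The leader anticipates this reaction. Substituting into P = 347 - 3Q gives P = 190 - (3/2)q_W, so π_W = (190 - (3/2)q_W)q_W - 33q_W.
Maximising: ∂π_W/∂q_W = 157 - 3q_W = 0, giving q_W = 157/3.
Then q_F = (314 - 3·(157/3))/6 = 157/6.
Price P = 347 - 3·(157/2) = 223/2.
Forge's profit: (223/2 - 33)·(157/6) = 2054.0833.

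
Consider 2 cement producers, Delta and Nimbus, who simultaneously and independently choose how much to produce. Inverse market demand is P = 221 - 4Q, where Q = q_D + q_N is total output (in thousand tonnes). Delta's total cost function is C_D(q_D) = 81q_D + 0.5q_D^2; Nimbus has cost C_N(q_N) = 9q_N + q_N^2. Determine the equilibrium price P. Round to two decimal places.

118.30

Delta's profit: π_D = (221 - 4Q)q_D - (81q_D + (1/2)q_D²). Setting ∂π_D/∂q_D = 0: 140 - 9q_D - 4(q_N) = 0.
Nimbus's profit: π_N = (221 - 4Q)q_N - (9q_N + q_N²). Setting ∂π_N/∂q_N = 0: 212 - 10q_N - 4(q_D) = 0.
So q_D = (140 - 4q_N)/9 and q_N = (212 - 4q_D)/10.
Substituting one into the other gives q_D = 276/37 and q_N = 674/37.
Total output Q = 950/37, so price P = 221 - 4·(950/37) = 118.2973.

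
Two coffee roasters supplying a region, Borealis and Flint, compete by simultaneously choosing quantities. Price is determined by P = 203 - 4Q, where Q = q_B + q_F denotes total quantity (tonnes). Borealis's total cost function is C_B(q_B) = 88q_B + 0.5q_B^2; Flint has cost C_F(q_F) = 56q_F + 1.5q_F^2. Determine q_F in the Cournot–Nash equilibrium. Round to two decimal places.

Borealis's profit: π_B = (203 - 4Q)q_B - (88q_B + (1/2)q_B²). Setting ∂π_B/∂q_B = 0: 115 - 9q_B - 4(q_F) = 0.
Flint's first-order condition: 147 - 11q_F - 4(q_B) = 0.
Rearranging gives the reaction functions q_B = (115 - 4q_F)/9 and q_F = (147 - 4q_B)/11.
Solving the pair: q_B = 677/83, q_F = 863/83.

10.40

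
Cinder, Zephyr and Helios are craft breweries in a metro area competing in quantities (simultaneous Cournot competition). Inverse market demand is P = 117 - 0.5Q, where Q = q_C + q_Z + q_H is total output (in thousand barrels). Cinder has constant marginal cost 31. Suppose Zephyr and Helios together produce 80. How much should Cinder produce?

With rivals' combined output fixed at 80, Cinder's profit is π_C = (117 - (1/2)·80 - (1/2)q_C)q_C - (31q_C) = (77 - (1/2)q_C)q_C - (31q_C).
∂π_C/∂q_C = 46 - q_C = 0, so q_C = 46.

46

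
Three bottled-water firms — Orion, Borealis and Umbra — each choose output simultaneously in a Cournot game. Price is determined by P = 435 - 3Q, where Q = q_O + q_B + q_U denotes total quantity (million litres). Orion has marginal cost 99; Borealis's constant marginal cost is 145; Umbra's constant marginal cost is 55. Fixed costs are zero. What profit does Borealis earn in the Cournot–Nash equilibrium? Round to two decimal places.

Orion's profit: π_O = (435 - 3Q)q_O - (99q_O). Setting ∂π_O/∂q_O = 0: 336 - 6q_O - 3(q_B + q_U) = 0.
Borealis's profit: π_B = (435 - 3Q)q_B - (145q_B). Setting ∂π_B/∂q_B = 0: 290 - 6q_B - 3(q_O + q_U) = 0.
Umbra's profit: π_U = (435 - 3Q)q_U - (55q_U). Setting ∂π_U/∂q_U = 0: 380 - 6q_U - 3(q_O + q_B) = 0.
Adding the 3 conditions: 1006 − 6Q − 6Q = 0, i.e. Q = 503/6.
Back-substituting: q_O = (336 − 503/2)/3 = 169/6, q_B = (290 − 503/2)/3 = 77/6, q_U = (380 − 503/2)/3 = 257/6.
Price P = 435 - 3·(503/6) = 367/2.
Borealis's profit: (367/2 - 145)·(77/6) = 494.0833.

494.08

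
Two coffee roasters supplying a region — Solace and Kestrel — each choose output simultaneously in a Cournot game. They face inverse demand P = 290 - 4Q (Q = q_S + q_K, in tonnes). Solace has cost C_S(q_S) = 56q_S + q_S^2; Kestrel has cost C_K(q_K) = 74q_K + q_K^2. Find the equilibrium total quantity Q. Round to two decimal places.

32.14

Solace's profit: π_S = (290 - 4Q)q_S - (56q_S + q_S²). Setting ∂π_S/∂q_S = 0: 234 - 10q_S - 4(q_K) = 0.
Kestrel's first-order condition: 216 - 10q_K - 4(q_S) = 0.
So q_S = (234 - 4q_K)/10 and q_K = (216 - 4q_S)/10.
Solving the pair: q_S = 123/7, q_K = 102/7.
Total output Q = 123/7 + 102/7 = 225/7.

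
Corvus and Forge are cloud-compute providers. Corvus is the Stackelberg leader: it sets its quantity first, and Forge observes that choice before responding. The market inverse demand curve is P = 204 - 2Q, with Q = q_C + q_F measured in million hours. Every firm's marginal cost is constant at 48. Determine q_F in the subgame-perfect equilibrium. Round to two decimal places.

The follower Forge best-responds to any q_C: π_F = (204 - 2Q)q_F - 48q_F.
Follower FOC: 156 - 2q_C - 4q_F = 0, so q_F(q_C) = (156 - 2q_C)/4.
Corvus substitutes q_F(q_C) into its own profit: π_C = q_C(204 - 2q_C - (156 - 2q_C)/2) - 48q_C = (126 - q_C)q_C - 48q_C.
The leader's first-order condition 78 - 2q_C = 0 yields q_C = 39.
Then q_F = (156 - 2·39)/4 = 39/2.

19.50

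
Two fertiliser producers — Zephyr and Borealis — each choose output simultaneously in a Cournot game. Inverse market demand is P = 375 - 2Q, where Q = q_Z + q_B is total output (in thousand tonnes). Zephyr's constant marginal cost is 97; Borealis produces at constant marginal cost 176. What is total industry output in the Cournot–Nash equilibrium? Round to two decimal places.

Zephyr's profit: π_Z = (375 - 2Q)q_Z - (97q_Z). Setting ∂π_Z/∂q_Z = 0: 278 - 4q_Z - 2(q_B) = 0.
Borealis's first-order condition: 199 - 4q_B - 2(q_Z) = 0.
So q_Z = (278 - 2q_B)/4 and q_B = (199 - 2q_Z)/4.
Substituting one into the other gives q_Z = 119/2 and q_B = 20.
Total output Q = 119/2 + 20 = 159/2.

79.50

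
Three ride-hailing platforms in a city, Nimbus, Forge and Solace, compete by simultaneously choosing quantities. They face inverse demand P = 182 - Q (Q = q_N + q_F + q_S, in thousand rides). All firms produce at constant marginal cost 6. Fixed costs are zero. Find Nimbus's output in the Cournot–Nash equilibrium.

44

A representative firm's profit is π_i = q_i(182 - Q) - 6q_i.
Setting ∂π_i/∂q_i = 0 with rivals' quantities fixed: 176 - 2q_i - Σ_{j≠i} q_j = 0.
By symmetry each firm produces the same amount; substituting Σ_{j≠i} q_j = 2q_i yields q_i = 176/4 = 44.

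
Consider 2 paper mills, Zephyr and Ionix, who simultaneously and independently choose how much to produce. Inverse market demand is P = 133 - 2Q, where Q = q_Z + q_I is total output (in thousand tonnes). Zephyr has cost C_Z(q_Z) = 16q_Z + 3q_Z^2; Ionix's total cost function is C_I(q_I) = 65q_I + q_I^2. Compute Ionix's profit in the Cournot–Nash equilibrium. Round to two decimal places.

Zephyr's profit: π_Z = (133 - 2Q)q_Z - (16q_Z + 3q_Z²). Setting ∂π_Z/∂q_Z = 0: 117 - 10q_Z - 2(q_I) = 0.
Ionix's profit: π_I = (133 - 2Q)q_I - (65q_I + q_I²). Setting ∂π_I/∂q_I = 0: 68 - 6q_I - 2(q_Z) = 0.
So q_Z = (117 - 2q_I)/10 and q_I = (68 - 2q_Z)/6.
Solving the pair: q_Z = 283/28, q_I = 223/28.
Price P = 133 - 2·(253/14) = 678/7.
Ionix's profit: (678/7)·(223/28) - 65·(223/28) - (223/28)² = 190.2895.

190.29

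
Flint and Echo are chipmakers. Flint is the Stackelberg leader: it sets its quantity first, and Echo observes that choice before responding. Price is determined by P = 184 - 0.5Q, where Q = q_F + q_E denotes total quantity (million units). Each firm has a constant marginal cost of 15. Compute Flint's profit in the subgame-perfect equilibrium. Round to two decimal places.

Solve by backward induction. Given q_F, the follower Echo maximises π_E = (184 - (1/2)q_F - (1/2)q_E)q_E - 15q_E.
Follower FOC: 169 - (1/2)q_F - q_E = 0, so q_E(q_F) = (169 - (1/2)q_F).
Flint substitutes q_E(q_F) into its own profit: π_F = q_F(184 - (1/2)q_F - (169 - (1/2)q_F)/2) - 15q_F = (199/2 - (1/4)q_F)q_F - 15q_F.
Maximising: ∂π_F/∂q_F = 169/2 - (1/2)q_F = 0, giving q_F = 169.
Then q_E = (169 - (1/2)·169) = 169/2.
Price P = 184 - (1/2)·(507/2) = 229/4.
Flint's profit: (229/4 - 15)·169 = 7140.2500.

7140.25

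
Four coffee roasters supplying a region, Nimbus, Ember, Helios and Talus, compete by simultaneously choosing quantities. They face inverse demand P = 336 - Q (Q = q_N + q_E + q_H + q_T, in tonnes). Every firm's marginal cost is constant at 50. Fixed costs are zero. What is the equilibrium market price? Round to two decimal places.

A representative firm's profit is π_i = q_i(336 - Q) - 50q_i.
First-order condition (treating rivals' output as given): 286 - 2q_i - Σ_{j≠i} q_j = 0.
With identical firms every q_j equals q_i, so Σ_{j≠i} q_j = 3q_i and 286 = 5q_i, giving q_i = 286/5.
Total output Q = 1144/5, so price P = 336 - 1144/5 = 536/5.

107.20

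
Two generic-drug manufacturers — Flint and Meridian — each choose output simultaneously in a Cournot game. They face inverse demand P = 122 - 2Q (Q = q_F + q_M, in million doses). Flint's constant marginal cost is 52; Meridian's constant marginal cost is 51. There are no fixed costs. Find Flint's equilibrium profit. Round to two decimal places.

264.50

Flint's profit: π_F = (122 - 2Q)q_F - (52q_F). Setting ∂π_F/∂q_F = 0: 70 - 4q_F - 2(q_M) = 0.
Meridian's profit: π_M = (122 - 2Q)q_M - (51q_M). Setting ∂π_M/∂q_M = 0: 71 - 4q_M - 2(q_F) = 0.
So q_F = (70 - 2q_M)/4 and q_M = (71 - 2q_F)/4.
Substituting one into the other gives q_F = 23/2 and q_M = 12.
Price P = 122 - 2·(47/2) = 75.
Flint's profit: (75 - 52)·(23/2) = 529/2.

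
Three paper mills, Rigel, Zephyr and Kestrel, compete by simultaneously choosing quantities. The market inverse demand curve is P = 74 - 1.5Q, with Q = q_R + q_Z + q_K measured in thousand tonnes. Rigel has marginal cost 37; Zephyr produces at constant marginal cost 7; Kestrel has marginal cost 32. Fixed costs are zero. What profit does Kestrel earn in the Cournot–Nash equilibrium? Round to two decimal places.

20.17

Rigel's profit: π_R = (74 - 1.5Q)q_R - (37q_R). Setting ∂π_R/∂q_R = 0: 37 - 3q_R - (3/2)(q_Z + q_K) = 0.
Zephyr's first-order condition: 67 - 3q_Z - (3/2)(q_R + q_K) = 0.
Kestrel's profit: π_K = (74 - 1.5Q)q_K - (32q_K). Setting ∂π_K/∂q_K = 0: 42 - 3q_K - (3/2)(q_R + q_Z) = 0.
Summing all 3 equations gives 146 − 6Q = 0, hence Q = 73/3.
Back-substituting: q_R = (37 − 73/2)/(3/2) = 1/3, q_Z = (67 − 73/2)/(3/2) = 61/3, q_K = (42 − 73/2)/(3/2) = 11/3.
Price P = 74 - (3/2)·(73/3) = 75/2.
Kestrel's profit: (75/2 - 32)·(11/3) = 121/6.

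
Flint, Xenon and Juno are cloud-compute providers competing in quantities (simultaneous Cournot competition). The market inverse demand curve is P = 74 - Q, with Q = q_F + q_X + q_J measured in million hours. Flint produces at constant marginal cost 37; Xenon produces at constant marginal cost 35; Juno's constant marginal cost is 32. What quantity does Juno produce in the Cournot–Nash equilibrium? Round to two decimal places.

12.50

Flint's profit: π_F = (74 - Q)q_F - (37q_F). Setting ∂π_F/∂q_F = 0: 37 - 2q_F - (q_X + q_J) = 0.
Xenon's profit: π_X = (74 - Q)q_X - (35q_X). Setting ∂π_X/∂q_X = 0: 39 - 2q_X - (q_F + q_J) = 0.
Juno's profit: π_J = (74 - Q)q_J - (32q_J). Setting ∂π_J/∂q_J = 0: 42 - 2q_J - (q_F + q_X) = 0.
Summing all 3 equations gives 118 − 4Q = 0, hence Q = 59/2.
Back-substituting: q_F = (37 − 59/2) = 15/2, q_X = (39 − 59/2) = 19/2, q_J = (42 − 59/2) = 25/2.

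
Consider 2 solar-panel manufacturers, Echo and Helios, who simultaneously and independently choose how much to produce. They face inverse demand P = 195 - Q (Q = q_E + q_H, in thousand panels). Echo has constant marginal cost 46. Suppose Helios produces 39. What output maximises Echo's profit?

55

With the rival's output fixed at 39, Echo's profit is π_E = (195 - 39 - q_E)q_E - (46q_E) = (156 - q_E)q_E - (46q_E).
∂π_E/∂q_E = 110 - 2q_E = 0, so q_E = 55.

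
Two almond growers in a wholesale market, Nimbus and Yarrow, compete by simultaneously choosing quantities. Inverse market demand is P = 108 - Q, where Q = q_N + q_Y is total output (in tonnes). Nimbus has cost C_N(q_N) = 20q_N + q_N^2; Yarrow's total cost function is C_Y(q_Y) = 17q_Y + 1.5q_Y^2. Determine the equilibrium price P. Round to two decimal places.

75.11

Nimbus's profit: π_N = (108 - Q)q_N - (20q_N + q_N²). Setting ∂π_N/∂q_N = 0: 88 - 4q_N - (q_Y) = 0.
Yarrow's first-order condition: 91 - 5q_Y - (q_N) = 0.
So q_N = (88 - q_Y)/4 and q_Y = (91 - q_N)/5.
Substituting one into the other gives q_N = 349/19 and q_Y = 276/19.
Total output Q = 625/19, so price P = 108 - 625/19 = 1427/19.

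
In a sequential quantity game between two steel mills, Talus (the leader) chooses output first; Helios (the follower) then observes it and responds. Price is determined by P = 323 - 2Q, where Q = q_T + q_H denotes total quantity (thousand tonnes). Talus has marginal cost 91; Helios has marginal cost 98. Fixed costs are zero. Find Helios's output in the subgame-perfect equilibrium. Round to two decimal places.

26.38

Solve by backward induction. Given q_T, the follower Helios maximises π_H = (323 - 2q_T - 2q_H)q_H - 98q_H.
Setting the follower's marginal profit to zero, 225 - 2q_T - 4q_H = 0, i.e. q_H = (225 - 2q_T)/4.
The leader anticipates this reaction. Substituting into P = 323 - 2Q gives P = 421/2 - q_T, so π_T = (421/2 - q_T)q_T - 91q_T.
Leader FOC: 239/2 - 2q_T = 0, so q_T = 239/4.
Then q_H = (225 - 2·(239/4))/4 = 211/8.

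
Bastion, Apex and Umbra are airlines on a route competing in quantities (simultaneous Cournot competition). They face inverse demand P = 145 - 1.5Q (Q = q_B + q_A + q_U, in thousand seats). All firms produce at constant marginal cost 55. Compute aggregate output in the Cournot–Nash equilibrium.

45

Each firm earns π_i = (145 - 1.5Q)q_i - 55q_i.
Setting ∂π_i/∂q_i = 0 with rivals' quantities fixed: 90 - 3q_i - (3/2)·Σ_{j≠i} q_j = 0.
With identical firms every q_j equals q_i, so Σ_{j≠i} q_j = 2q_i and 90 = 6q_i, giving q_i = 15.
Total output Q = 15 + 15 + 15 = 45.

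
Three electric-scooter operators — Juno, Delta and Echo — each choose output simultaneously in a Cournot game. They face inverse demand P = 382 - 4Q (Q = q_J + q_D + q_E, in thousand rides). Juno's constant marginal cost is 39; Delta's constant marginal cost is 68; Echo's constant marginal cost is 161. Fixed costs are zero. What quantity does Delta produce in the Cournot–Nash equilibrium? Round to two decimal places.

23.63

Juno's profit: π_J = (382 - 4Q)q_J - (39q_J). Setting ∂π_J/∂q_J = 0: 343 - 8q_J - 4(q_D + q_E) = 0.
Delta's first-order condition: 314 - 8q_D - 4(q_J + q_E) = 0.
Echo's profit: π_E = (382 - 4Q)q_E - (161q_E). Setting ∂π_E/∂q_E = 0: 221 - 8q_E - 4(q_J + q_D) = 0.
Summing all 3 equations gives 878 − 16Q = 0, hence Q = 439/8.
Back-substituting: q_J = (343 − 439/2)/4 = 247/8, q_D = (314 − 439/2)/4 = 189/8, q_E = (221 − 439/2)/4 = 3/8.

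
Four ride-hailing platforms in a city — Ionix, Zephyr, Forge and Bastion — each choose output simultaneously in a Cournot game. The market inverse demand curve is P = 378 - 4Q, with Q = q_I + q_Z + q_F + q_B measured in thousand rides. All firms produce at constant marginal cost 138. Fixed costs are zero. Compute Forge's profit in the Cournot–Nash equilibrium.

A representative firm's profit is π_i = q_i(378 - 4Q) - 138q_i.
First-order condition (treating rivals' output as given): 240 - 8q_i - 4·Σ_{j≠i} q_j = 0.
By symmetry each firm produces the same amount; substituting Σ_{j≠i} q_j = 3q_i yields q_i = 240/20 = 12.
Price P = 378 - 4·48 = 186.
Forge's profit: (186 - 138)·12 = 576.

576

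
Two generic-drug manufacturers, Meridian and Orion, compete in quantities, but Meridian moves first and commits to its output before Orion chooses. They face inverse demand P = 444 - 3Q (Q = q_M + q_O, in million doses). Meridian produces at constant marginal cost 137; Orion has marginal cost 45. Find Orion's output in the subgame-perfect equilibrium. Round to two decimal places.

Solve by backward induction. Given q_M, the follower Orion maximises π_O = (444 - 3q_M - 3q_O)q_O - 45q_O.
∂π_O/∂q_O = 399 - 3q_M - 6q_O = 0 gives the reaction function q_O = (399 - 3q_M)/6.
The leader anticipates this reaction. Substituting into P = 444 - 3Q gives P = 489/2 - (3/2)q_M, so π_M = (489/2 - (3/2)q_M)q_M - 137q_M.
The leader's first-order condition 215/2 - 3q_M = 0 yields q_M = 215/6.
Then q_O = (399 - 3·(215/6))/6 = 583/12.

48.58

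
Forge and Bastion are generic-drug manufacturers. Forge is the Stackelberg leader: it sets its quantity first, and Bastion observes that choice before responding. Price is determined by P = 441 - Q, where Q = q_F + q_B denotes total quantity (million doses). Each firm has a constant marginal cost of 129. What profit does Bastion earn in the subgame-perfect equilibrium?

6084

Solve by backward induction. Given q_F, the follower Bastion maximises π_B = (441 - q_F - q_B)q_B - 129q_B.
Follower FOC: 312 - q_F - 2q_B = 0, so q_B(q_F) = (312 - q_F)/2.
The leader anticipates this reaction. Substituting into P = 441 - Q gives P = 285 - (1/2)q_F, so π_F = (285 - (1/2)q_F)q_F - 129q_F.
Leader FOC: 156 - q_F = 0, so q_F = 156.
Then q_B = (312 - 156)/2 = 78.
Price P = 441 - 234 = 207.
Bastion's profit: (207 - 129)·78 = 6084.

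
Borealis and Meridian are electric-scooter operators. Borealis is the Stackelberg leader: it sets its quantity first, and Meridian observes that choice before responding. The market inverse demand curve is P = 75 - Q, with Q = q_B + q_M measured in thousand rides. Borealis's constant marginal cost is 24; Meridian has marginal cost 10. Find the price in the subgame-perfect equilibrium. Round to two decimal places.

The follower Meridian best-responds to any q_B: π_M = (75 - Q)q_M - 10q_M.
Setting the follower's marginal profit to zero, 65 - q_B - 2q_M = 0, i.e. q_M = (65 - q_B)/2.
Borealis substitutes q_M(q_B) into its own profit: π_B = q_B(75 - q_B - (65 - q_B)/2) - 24q_B = (85/2 - (1/2)q_B)q_B - 24q_B.
Maximising: ∂π_B/∂q_B = 37/2 - q_B = 0, giving q_B = 37/2.
Then q_M = (65 - 37/2)/2 = 93/4.
Total output Q = 167/4, so price P = 75 - 167/4 = 133/4.

33.25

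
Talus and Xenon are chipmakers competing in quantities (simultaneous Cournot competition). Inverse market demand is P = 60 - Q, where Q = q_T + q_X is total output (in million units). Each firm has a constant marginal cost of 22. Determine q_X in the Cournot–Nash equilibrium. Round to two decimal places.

12.67

A representative firm's profit is π_i = q_i(60 - Q) - 22q_i.
First-order condition (treating rivals' output as given): 38 - 2q_i - q_j = 0.
With identical firms every q_j equals q_i, so q_j = q_i and 38 = 3q_i, giving q_i = 38/3.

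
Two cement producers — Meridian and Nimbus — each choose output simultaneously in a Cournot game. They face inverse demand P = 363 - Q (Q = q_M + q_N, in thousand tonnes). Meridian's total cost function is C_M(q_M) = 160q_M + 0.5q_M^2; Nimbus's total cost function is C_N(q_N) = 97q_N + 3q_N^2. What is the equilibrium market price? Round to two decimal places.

278.09

Meridian's profit: π_M = (363 - Q)q_M - (160q_M + (1/2)q_M²). Setting ∂π_M/∂q_M = 0: 203 - 3q_M - (q_N) = 0.
Nimbus's profit: π_N = (363 - Q)q_N - (97q_N + 3q_N²). Setting ∂π_N/∂q_N = 0: 266 - 8q_N - (q_M) = 0.
Rearranging gives the reaction functions q_M = (203 - q_N)/3 and q_N = (266 - q_M)/8.
Substituting one into the other gives q_M = 1358/23 and q_N = 595/23.
Total output Q = 1953/23, so price P = 363 - 1953/23 = 278.0870.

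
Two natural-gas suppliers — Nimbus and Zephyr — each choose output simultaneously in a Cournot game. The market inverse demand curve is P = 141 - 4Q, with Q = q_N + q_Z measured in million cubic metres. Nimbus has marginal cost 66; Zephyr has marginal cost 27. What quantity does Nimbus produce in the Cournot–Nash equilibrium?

3

Nimbus's profit: π_N = (141 - 4Q)q_N - (66q_N). Setting ∂π_N/∂q_N = 0: 75 - 8q_N - 4(q_Z) = 0.
Zephyr's profit: π_Z = (141 - 4Q)q_Z - (27q_Z). Setting ∂π_Z/∂q_Z = 0: 114 - 8q_Z - 4(q_N) = 0.
So q_N = (75 - 4q_Z)/8 and q_Z = (114 - 4q_N)/8.
Solving the pair: q_N = 3, q_Z = 51/4.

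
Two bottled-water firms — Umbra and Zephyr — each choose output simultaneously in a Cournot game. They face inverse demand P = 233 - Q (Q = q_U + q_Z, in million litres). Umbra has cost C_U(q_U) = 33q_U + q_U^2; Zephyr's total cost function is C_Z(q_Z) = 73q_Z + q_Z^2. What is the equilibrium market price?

161

Umbra's profit: π_U = (233 - Q)q_U - (33q_U + q_U²). Setting ∂π_U/∂q_U = 0: 200 - 4q_U - (q_Z) = 0.
Zephyr's first-order condition: 160 - 4q_Z - (q_U) = 0.
Rearranging gives the reaction functions q_U = (200 - q_Z)/4 and q_Z = (160 - q_U)/4.
Substituting one into the other gives q_U = 128/3 and q_Z = 88/3.
Total output Q = 72, so price P = 233 - 72 = 161.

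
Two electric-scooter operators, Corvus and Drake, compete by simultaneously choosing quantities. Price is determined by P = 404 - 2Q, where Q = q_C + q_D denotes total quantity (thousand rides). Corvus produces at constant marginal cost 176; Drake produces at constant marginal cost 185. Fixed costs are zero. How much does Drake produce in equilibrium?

Corvus's profit: π_C = (404 - 2Q)q_C - (176q_C). Setting ∂π_C/∂q_C = 0: 228 - 4q_C - 2(q_D) = 0.
Drake's first-order condition: 219 - 4q_D - 2(q_C) = 0.
Best responses: q_C = (228 - 2q_D)/4, q_D = (219 - 2q_C)/4.
Substituting one into the other gives q_C = 79/2 and q_D = 35.

35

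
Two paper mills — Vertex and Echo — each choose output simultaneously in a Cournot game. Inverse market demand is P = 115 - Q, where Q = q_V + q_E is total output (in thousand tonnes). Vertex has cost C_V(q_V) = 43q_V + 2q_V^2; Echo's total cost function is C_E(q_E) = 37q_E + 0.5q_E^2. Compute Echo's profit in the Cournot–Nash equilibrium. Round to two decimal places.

813.92

Vertex's profit: π_V = (115 - Q)q_V - (43q_V + 2q_V²). Setting ∂π_V/∂q_V = 0: 72 - 6q_V - (q_E) = 0.
Echo's profit: π_E = (115 - Q)q_E - (37q_E + (1/2)q_E²). Setting ∂π_E/∂q_E = 0: 78 - 3q_E - (q_V) = 0.
So q_V = (72 - q_E)/6 and q_E = (78 - q_V)/3.
Solving the pair: q_V = 138/17, q_E = 396/17.
Price P = 115 - 534/17 = 1421/17.
Echo's profit: (1421/17)·(396/17) - 37·(396/17) - (1/2)(396/17)² = 813.9239.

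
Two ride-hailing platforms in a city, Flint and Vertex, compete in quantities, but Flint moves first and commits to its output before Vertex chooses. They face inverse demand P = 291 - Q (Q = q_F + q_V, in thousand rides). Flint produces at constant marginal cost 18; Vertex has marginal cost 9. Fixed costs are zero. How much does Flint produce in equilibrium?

The follower Vertex best-responds to any q_F: π_V = (291 - Q)q_V - 9q_V.
Setting the follower's marginal profit to zero, 282 - q_F - 2q_V = 0, i.e. q_V = (282 - q_F)/2.
Flint substitutes q_V(q_F) into its own profit: π_F = q_F(291 - q_F - (282 - q_F)/2) - 18q_F = (150 - (1/2)q_F)q_F - 18q_F.
Leader FOC: 132 - q_F = 0, so q_F = 132.
Then q_V = (282 - 132)/2 = 75.

132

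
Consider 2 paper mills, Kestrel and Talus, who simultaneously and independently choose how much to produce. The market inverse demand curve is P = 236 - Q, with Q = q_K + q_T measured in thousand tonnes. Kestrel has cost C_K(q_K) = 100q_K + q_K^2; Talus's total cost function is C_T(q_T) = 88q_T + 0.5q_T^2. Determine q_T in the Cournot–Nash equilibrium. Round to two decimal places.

Kestrel's profit: π_K = (236 - Q)q_K - (100q_K + q_K²). Setting ∂π_K/∂q_K = 0: 136 - 4q_K - (q_T) = 0.
Talus's first-order condition: 148 - 3q_T - (q_K) = 0.
So q_K = (136 - q_T)/4 and q_T = (148 - q_K)/3.
Solving the pair: q_K = 260/11, q_T = 456/11.

41.45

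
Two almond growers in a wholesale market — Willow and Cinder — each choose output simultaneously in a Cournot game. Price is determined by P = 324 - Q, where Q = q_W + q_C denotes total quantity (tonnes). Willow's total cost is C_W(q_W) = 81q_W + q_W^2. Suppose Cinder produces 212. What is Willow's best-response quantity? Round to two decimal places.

With the rival's output fixed at 212, Willow's profit is π_W = (324 - 212 - q_W)q_W - (81q_W + q_W²) = (112 - q_W)q_W - (81q_W + q_W²).
∂π_W/∂q_W = 31 - 4q_W = 0, so q_W = 31/4.

7.75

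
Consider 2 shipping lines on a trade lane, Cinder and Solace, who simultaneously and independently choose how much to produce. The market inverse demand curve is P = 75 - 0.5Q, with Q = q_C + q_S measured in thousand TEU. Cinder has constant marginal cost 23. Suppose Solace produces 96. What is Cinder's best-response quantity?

4

With the rival's output fixed at 96, Cinder's profit is π_C = (75 - (1/2)·96 - (1/2)q_C)q_C - (23q_C) = (27 - (1/2)q_C)q_C - (23q_C).
∂π_C/∂q_C = 4 - q_C = 0, so q_C = 4.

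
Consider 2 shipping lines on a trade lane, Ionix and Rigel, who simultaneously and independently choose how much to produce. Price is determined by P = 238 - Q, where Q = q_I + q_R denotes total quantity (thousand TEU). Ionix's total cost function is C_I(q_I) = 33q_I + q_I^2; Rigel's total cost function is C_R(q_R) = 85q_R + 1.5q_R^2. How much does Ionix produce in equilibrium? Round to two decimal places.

45.89

Ionix's profit: π_I = (238 - Q)q_I - (33q_I + q_I²). Setting ∂π_I/∂q_I = 0: 205 - 4q_I - (q_R) = 0.
Rigel's first-order condition: 153 - 5q_R - (q_I) = 0.
Best responses: q_I = (205 - q_R)/4, q_R = (153 - q_I)/5.
Solving the pair: q_I = 872/19, q_R = 407/19.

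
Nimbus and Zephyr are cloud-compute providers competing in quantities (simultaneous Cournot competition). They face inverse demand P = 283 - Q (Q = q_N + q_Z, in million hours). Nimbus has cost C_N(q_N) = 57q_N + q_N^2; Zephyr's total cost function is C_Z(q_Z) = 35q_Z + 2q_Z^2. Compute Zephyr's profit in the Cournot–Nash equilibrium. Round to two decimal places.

3327.54

Nimbus's profit: π_N = (283 - Q)q_N - (57q_N + q_N²). Setting ∂π_N/∂q_N = 0: 226 - 4q_N - (q_Z) = 0.
Zephyr's first-order condition: 248 - 6q_Z - (q_N) = 0.
Best responses: q_N = (226 - q_Z)/4, q_Z = (248 - q_N)/6.
Solving the pair: q_N = 1108/23, q_Z = 766/23.
Price P = 283 - 1874/23 = 201.5217.
Zephyr's profit: 201.5217·(766/23) - 35·(766/23) - 2(766/23)² = 3327.5388.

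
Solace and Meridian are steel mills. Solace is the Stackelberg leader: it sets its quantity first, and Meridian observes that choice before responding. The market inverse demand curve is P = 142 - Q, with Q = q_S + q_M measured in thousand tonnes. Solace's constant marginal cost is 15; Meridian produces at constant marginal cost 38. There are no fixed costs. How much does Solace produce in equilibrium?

Solve by backward induction. Given q_S, the follower Meridian maximises π_M = (142 - q_S - q_M)q_M - 38q_M.
∂π_M/∂q_M = 104 - q_S - 2q_M = 0 gives the reaction function q_M = (104 - q_S)/2.
Solace substitutes q_M(q_S) into its own profit: π_S = q_S(142 - q_S - (104 - q_S)/2) - 15q_S = (90 - (1/2)q_S)q_S - 15q_S.
Leader FOC: 75 - q_S = 0, so q_S = 75.
Then q_M = (104 - 75)/2 = 29/2.

75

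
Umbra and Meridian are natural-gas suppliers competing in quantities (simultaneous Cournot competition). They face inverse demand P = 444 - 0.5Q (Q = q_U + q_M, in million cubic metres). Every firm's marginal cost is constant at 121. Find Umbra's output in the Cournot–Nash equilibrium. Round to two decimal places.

A representative firm's profit is π_i = q_i(444 - 0.5Q) - 121q_i.
Setting ∂π_i/∂q_i = 0 with rivals' quantities fixed: 323 - q_i - (1/2)q_j = 0.
With identical firms every q_j equals q_i, so q_j = q_i and 323 = (3/2)q_i, giving q_i = 646/3.

215.33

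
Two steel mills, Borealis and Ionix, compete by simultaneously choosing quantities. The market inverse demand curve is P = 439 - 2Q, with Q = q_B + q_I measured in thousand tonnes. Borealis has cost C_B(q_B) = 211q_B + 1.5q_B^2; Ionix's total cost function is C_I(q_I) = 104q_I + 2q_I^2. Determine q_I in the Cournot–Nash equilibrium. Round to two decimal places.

Borealis's profit: π_B = (439 - 2Q)q_B - (211q_B + (3/2)q_B²). Setting ∂π_B/∂q_B = 0: 228 - 7q_B - 2(q_I) = 0.
Ionix's first-order condition: 335 - 8q_I - 2(q_B) = 0.
Rearranging gives the reaction functions q_B = (228 - 2q_I)/7 and q_I = (335 - 2q_B)/8.
Substituting one into the other gives q_B = 577/26 and q_I = 1889/52.

36.33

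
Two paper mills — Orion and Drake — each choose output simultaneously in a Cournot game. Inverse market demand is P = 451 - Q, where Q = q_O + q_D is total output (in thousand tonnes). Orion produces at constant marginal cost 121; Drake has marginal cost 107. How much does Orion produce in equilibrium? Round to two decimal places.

105.33

Orion's profit: π_O = (451 - Q)q_O - (121q_O). Setting ∂π_O/∂q_O = 0: 330 - 2q_O - (q_D) = 0.
Drake's first-order condition: 344 - 2q_D - (q_O) = 0.
So q_O = (330 - q_D)/2 and q_D = (344 - q_O)/2.
Substituting one into the other gives q_O = 316/3 and q_D = 358/3.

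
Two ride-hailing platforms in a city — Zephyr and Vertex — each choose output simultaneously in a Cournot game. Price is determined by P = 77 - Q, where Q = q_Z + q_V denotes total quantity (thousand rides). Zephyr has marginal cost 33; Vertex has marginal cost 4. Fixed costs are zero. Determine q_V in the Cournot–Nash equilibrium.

34

Zephyr's profit: π_Z = (77 - Q)q_Z - (33q_Z). Setting ∂π_Z/∂q_Z = 0: 44 - 2q_Z - (q_V) = 0.
Vertex's profit: π_V = (77 - Q)q_V - (4q_V). Setting ∂π_V/∂q_V = 0: 73 - 2q_V - (q_Z) = 0.
So q_Z = (44 - q_V)/2 and q_V = (73 - q_Z)/2.
Solving the pair: q_Z = 5, q_V = 34.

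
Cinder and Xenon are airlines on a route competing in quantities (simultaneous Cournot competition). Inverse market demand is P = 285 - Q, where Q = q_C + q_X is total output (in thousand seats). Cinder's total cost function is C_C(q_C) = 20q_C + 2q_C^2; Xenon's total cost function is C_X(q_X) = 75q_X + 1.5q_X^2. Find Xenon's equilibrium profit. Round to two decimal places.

2943.00

Cinder's profit: π_C = (285 - Q)q_C - (20q_C + 2q_C²). Setting ∂π_C/∂q_C = 0: 265 - 6q_C - (q_X) = 0.
Xenon's first-order condition: 210 - 5q_X - (q_C) = 0.
Rearranging gives the reaction functions q_C = (265 - q_X)/6 and q_X = (210 - q_C)/5.
Solving the pair: q_C = 1115/29, q_X = 995/29.
Price P = 285 - 72.7586 = 212.2414.
Xenon's profit: 212.2414·(995/29) - 75·(995/29) - (3/2)(995/29)² = 2942.9994.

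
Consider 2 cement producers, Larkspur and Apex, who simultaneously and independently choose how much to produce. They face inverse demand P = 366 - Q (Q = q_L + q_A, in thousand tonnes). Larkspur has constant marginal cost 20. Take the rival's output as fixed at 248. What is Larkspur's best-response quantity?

49

With the rival's output fixed at 248, Larkspur's profit is π_L = (366 - 248 - q_L)q_L - (20q_L) = (118 - q_L)q_L - (20q_L).
∂π_L/∂q_L = 98 - 2q_L = 0, so q_L = 49.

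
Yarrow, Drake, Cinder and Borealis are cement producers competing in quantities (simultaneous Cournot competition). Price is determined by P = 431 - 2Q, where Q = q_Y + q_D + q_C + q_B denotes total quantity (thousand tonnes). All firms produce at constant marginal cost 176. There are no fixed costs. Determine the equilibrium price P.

227

Each firm earns π_i = (431 - 2Q)q_i - 176q_i.
Setting ∂π_i/∂q_i = 0 with rivals' quantities fixed: 255 - 4q_i - 2·Σ_{j≠i} q_j = 0.
With identical firms every q_j equals q_i, so Σ_{j≠i} q_j = 3q_i and 255 = 10q_i, giving q_i = 51/2.
Total output Q = 102, so price P = 431 - 2·102 = 227.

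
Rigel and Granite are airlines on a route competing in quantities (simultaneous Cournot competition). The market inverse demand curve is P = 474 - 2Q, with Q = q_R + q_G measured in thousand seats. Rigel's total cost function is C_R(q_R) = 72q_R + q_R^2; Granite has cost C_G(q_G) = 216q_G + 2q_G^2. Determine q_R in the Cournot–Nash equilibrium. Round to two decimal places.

Rigel's profit: π_R = (474 - 2Q)q_R - (72q_R + q_R²). Setting ∂π_R/∂q_R = 0: 402 - 6q_R - 2(q_G) = 0.
Granite's profit: π_G = (474 - 2Q)q_G - (216q_G + 2q_G²). Setting ∂π_G/∂q_G = 0: 258 - 8q_G - 2(q_R) = 0.
So q_R = (402 - 2q_G)/6 and q_G = (258 - 2q_R)/8.
Solving the pair: q_R = 675/11, q_G = 186/11.

61.36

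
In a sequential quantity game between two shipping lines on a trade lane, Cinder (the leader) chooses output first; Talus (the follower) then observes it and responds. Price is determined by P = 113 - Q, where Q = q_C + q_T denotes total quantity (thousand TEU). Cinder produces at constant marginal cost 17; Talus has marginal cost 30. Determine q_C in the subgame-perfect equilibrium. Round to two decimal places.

The follower Talus best-responds to any q_C: π_T = (113 - Q)q_T - 30q_T.
∂π_T/∂q_T = 83 - q_C - 2q_T = 0 gives the reaction function q_T = (83 - q_C)/2.
Cinder substitutes q_T(q_C) into its own profit: π_C = q_C(113 - q_C - (83 - q_C)/2) - 17q_C = (143/2 - (1/2)q_C)q_C - 17q_C.
The leader's first-order condition 109/2 - q_C = 0 yields q_C = 109/2.
Then q_T = (83 - 109/2)/2 = 57/4.

54.50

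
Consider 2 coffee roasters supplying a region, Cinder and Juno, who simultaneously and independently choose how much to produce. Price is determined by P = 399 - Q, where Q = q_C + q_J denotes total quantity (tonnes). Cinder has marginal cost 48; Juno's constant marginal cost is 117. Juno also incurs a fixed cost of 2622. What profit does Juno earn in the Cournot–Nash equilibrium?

2419

Cinder's profit: π_C = (399 - Q)q_C - (48q_C). Setting ∂π_C/∂q_C = 0: 351 - 2q_C - (q_J) = 0.
Juno's first-order condition: 282 - 2q_J - (q_C) = 0.
So q_C = (351 - q_J)/2 and q_J = (282 - q_C)/2.
Solving the pair: q_C = 140, q_J = 71.
Price P = 399 - 211 = 188.
Juno's profit: (188 - 117)·71 - 2622 = 2419.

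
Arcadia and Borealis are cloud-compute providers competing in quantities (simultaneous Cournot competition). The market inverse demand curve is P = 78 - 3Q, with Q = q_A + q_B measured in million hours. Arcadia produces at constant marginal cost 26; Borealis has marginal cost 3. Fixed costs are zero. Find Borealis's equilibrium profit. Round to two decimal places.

355.70

Arcadia's profit: π_A = (78 - 3Q)q_A - (26q_A). Setting ∂π_A/∂q_A = 0: 52 - 6q_A - 3(q_B) = 0.
Borealis's first-order condition: 75 - 6q_B - 3(q_A) = 0.
Rearranging gives the reaction functions q_A = (52 - 3q_B)/6 and q_B = (75 - 3q_A)/6.
Solving the pair: q_A = 29/9, q_B = 98/9.
Price P = 78 - 3·(127/9) = 107/3.
Borealis's profit: (107/3 - 3)·(98/9) = 355.7037.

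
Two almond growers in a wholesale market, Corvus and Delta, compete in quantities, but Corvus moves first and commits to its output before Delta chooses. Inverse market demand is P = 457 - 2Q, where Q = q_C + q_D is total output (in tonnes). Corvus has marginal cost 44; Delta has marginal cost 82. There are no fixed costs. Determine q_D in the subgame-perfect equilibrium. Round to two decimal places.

The follower Delta best-responds to any q_C: π_D = (457 - 2Q)q_D - 82q_D.
∂π_D/∂q_D = 375 - 2q_C - 4q_D = 0 gives the reaction function q_D = (375 - 2q_C)/4.
The leader anticipates this reaction. Substituting into P = 457 - 2Q gives P = 539/2 - q_C, so π_C = (539/2 - q_C)q_C - 44q_C.
Leader FOC: 451/2 - 2q_C = 0, so q_C = 451/4.
Then q_D = (375 - 2·(451/4))/4 = 299/8.

37.38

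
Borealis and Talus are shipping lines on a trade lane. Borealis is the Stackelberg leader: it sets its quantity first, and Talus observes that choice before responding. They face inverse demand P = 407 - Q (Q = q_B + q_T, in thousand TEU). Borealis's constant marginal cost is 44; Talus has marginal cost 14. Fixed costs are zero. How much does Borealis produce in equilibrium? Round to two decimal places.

166.50

The follower Talus best-responds to any q_B: π_T = (407 - Q)q_T - 14q_T.
Setting the follower's marginal profit to zero, 393 - q_B - 2q_T = 0, i.e. q_T = (393 - q_B)/2.
The leader anticipates this reaction. Substituting into P = 407 - Q gives P = 421/2 - (1/2)q_B, so π_B = (421/2 - (1/2)q_B)q_B - 44q_B.
Leader FOC: 333/2 - q_B = 0, so q_B = 333/2.
Then q_T = (393 - 333/2)/2 = 453/4.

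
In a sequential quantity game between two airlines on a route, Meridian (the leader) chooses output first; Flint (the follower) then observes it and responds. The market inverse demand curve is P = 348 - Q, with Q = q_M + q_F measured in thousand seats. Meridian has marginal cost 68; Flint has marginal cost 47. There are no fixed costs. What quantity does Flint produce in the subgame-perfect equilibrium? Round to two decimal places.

85.75

Solve by backward induction. Given q_M, the follower Flint maximises π_F = (348 - q_M - q_F)q_F - 47q_F.
Follower FOC: 301 - q_M - 2q_F = 0, so q_F(q_M) = (301 - q_M)/2.
The leader anticipates this reaction. Substituting into P = 348 - Q gives P = 395/2 - (1/2)q_M, so π_M = (395/2 - (1/2)q_M)q_M - 68q_M.
Leader FOC: 259/2 - q_M = 0, so q_M = 259/2.
Then q_F = (301 - 259/2)/2 = 343/4.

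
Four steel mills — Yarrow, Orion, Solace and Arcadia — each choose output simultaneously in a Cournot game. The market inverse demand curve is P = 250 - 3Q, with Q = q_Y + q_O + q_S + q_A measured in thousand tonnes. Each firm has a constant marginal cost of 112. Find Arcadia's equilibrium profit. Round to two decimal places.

A representative firm's profit is π_i = q_i(250 - 3Q) - 112q_i.
Setting ∂π_i/∂q_i = 0 with rivals' quantities fixed: 138 - 6q_i - 3·Σ_{j≠i} q_j = 0.
By symmetry each firm produces the same amount; substituting Σ_{j≠i} q_j = 3q_i yields q_i = 138/15 = 46/5.
Price P = 250 - 3·(184/5) = 698/5.
Arcadia's profit: (698/5 - 112)·(46/5) = 253.9200.

253.92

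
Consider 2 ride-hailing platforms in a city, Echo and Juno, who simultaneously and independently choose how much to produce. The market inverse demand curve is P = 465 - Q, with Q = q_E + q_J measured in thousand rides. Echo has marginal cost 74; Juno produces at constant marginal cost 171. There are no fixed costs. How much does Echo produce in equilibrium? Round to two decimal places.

Echo's profit: π_E = (465 - Q)q_E - (74q_E). Setting ∂π_E/∂q_E = 0: 391 - 2q_E - (q_J) = 0.
Juno's profit: π_J = (465 - Q)q_J - (171q_J). Setting ∂π_J/∂q_J = 0: 294 - 2q_J - (q_E) = 0.
Best responses: q_E = (391 - q_J)/2, q_J = (294 - q_E)/2.
Substituting one into the other gives q_E = 488/3 and q_J = 197/3.

162.67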